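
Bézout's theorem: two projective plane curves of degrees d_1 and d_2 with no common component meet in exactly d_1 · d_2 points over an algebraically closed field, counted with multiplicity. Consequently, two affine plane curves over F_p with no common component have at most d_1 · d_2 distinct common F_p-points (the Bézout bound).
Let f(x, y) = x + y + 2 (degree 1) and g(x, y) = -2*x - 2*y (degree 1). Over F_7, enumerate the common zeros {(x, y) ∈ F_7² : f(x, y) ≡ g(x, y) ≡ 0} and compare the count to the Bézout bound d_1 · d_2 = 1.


Common zeros: ∅; count = 0; Bézout bound = 1.

deg(f) = 1, deg(g) = 1, so Bézout bound = 1.
Scan x ∈ F_7. For each x, list the y ∈ F_7 with f(x, y) ≡ 0 and those with g(x, y) ≡ 0 (mod 7); the common zeros in that column are the intersection.
  x = 0: f ≡ 0 at y ∈ {5}; g ≡ 0 at y ∈ {0}; common: ∅.
  x = 1: f ≡ 0 at y ∈ {4}; g ≡ 0 at y ∈ {6}; common: ∅.
  x = 2: f ≡ 0 at y ∈ {3}; g ≡ 0 at y ∈ {5}; common: ∅.
  x = 3: f ≡ 0 at y ∈ {2}; g ≡ 0 at y ∈ {4}; common: ∅.
  x = 4: f ≡ 0 at y ∈ {1}; g ≡ 0 at y ∈ {3}; common: ∅.
  x = 5: f ≡ 0 at y ∈ {0}; g ≡ 0 at y ∈ {2}; common: ∅.
  x = 6: f ≡ 0 at y ∈ {6}; g ≡ 0 at y ∈ {1}; common: ∅.
Collecting: common zeros = ∅, so the count is 0.
Comparison with the Bézout bound: 0 ≤ 1 = deg(f)·deg(g), as expected for curves with no common component (the affine F_7-count falls short of the bound because intersections may lie at infinity, over extension fields, or carry multiplicity).


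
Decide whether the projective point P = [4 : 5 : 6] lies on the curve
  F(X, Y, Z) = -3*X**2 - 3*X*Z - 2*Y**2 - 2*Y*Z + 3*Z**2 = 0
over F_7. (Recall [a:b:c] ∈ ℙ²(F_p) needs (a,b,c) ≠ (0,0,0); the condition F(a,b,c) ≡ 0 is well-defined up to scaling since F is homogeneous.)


F(4,5,6) ≡ 4 (mod 7); P is NOT on the curve.

Evaluate F(4, 5, 6) term-by-term (mod 7).
  -3*X**2 ↦ -3·16·1·1 = -48
  -3*X*Z ↦ -3·4·1·6 = -72
  -2*Y**2 ↦ -2·1·25·1 = -50
  -2*Y*Z ↦ -2·1·5·6 = -60
  3*Z**2 ↦ 3·1·1·36 = 108
Sum: F(4, 5, 6) = (-48) + (-72) + (-50) + (-60) + (108) = -122.
Reducing mod 7: -122 ≡ 4 (mod 7).
Since F(a, b, c) ≡ 4 ≠ 0 (mod 7), P does NOT lie on the curve.


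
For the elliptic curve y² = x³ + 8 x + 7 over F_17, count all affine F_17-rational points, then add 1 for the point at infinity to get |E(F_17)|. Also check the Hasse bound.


Affine points = {(1, 4), (1, 13), (4, 1), (4, 16), (5, 6), (5, 11), (6, 4), (6, 13), (7, 7), (7, 10), (9, 3), (9, 14), (10, 4), (10, 13), (11, 7), (11, 10), (13, 8), (13, 9), (15, 0), (16, 7), (16, 10)}; affine count = 21; |E(F_17)| = 22.

Discriminant check: Δ ∝ 4a³ + 27b² = 4·8³ + 27·7² = 4·512 + 27·49 ≡ 5 (mod 17). Nonzero ⇒ E is nonsingular.
For each x ∈ F_17, compute rhs = x³ + 8·x + 7 mod 17, then count y ∈ F_17 with y² ≡ rhs.
  x = 0: rhs = 7, matching y values: none (0 points).
  x = 1: rhs = 16, matching y values: 4, 13 (2 points).
  x = 2: rhs = 14, matching y values: none (0 points).
  x = 3: rhs = 7, matching y values: none (0 points).
  x = 4: rhs = 1, matching y values: 1, 16 (2 points).
  x = 5: rhs = 2, matching y values: 6, 11 (2 points).
  x = 6: rhs = 16, matching y values: 4, 13 (2 points).
  x = 7: rhs = 15, matching y values: 7, 10 (2 points).
  x = 8: rhs = 5, matching y values: none (0 points).
  x = 9: rhs = 9, matching y values: 3, 14 (2 points).
  x = 10: rhs = 16, matching y values: 4, 13 (2 points).
  x = 11: rhs = 15, matching y values: 7, 10 (2 points).
  x = 12: rhs = 12, matching y values: none (0 points).
  x = 13: rhs = 13, matching y values: 8, 9 (2 points).
  x = 14: rhs = 7, matching y values: none (0 points).
  x = 15: rhs = 0, matching y values: 0 (1 points).
  x = 16: rhs = 15, matching y values: 7, 10 (2 points).
Total affine count: 21.
Full point count |E(F_17)| = 21 + 1 = 22.
Hasse bound: |22 − (17+1)| = |4| = 4 ≤ 2√17 ≈ 8.2462 ✓.


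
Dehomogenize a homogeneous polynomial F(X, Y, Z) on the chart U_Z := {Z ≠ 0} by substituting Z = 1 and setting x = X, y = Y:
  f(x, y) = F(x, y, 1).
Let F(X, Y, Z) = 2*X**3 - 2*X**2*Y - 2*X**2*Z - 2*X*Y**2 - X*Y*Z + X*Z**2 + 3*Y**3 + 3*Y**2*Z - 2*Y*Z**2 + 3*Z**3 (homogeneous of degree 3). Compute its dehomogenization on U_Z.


f(x, y) = 2*x**3 - 2*x**2*y - 2*x**2 - 2*x*y**2 - x*y + x + 3*y**3 + 3*y**2 - 2*y + 3

On U_Z we set Z = 1. Each monomial c·X^i·Y^j·Z^k in F becomes c·x^i·y^j·1^k = c·x^i·y^j.
Substituting Z = 1: F(X, Y, 1) = 2*x**3 - 2*x**2*y - 2*x**2 - 2*x*y**2 - x*y + x + 3*y**3 + 3*y**2 - 2*y + 3.
Note: deg(f) ≤ deg(F) = 3; strict inequality happens when F is divisible by Z (lost terms).


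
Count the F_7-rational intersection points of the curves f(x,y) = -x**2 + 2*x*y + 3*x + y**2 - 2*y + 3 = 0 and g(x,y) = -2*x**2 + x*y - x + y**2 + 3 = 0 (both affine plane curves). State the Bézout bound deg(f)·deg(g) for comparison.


Common zeros: {(5, 6)}; count = 1; Bézout bound = 4.

deg(f) = 2, deg(g) = 2, so Bézout bound = 4.
Scan x ∈ F_7. For each x, list the y ∈ F_7 with f(x, y) ≡ 0 and those with g(x, y) ≡ 0 (mod 7); the common zeros in that column are the intersection.
  x = 0: f ≡ 0 at y ∈ ∅; g ≡ 0 at y ∈ {2, 5}; common: ∅.
  x = 1: f ≡ 0 at y ∈ {3, 4}; g ≡ 0 at y ∈ {0, 6}; common: ∅.
  x = 2: f ≡ 0 at y ∈ ∅; g ≡ 0 at y ∈ {0, 5}; common: ∅.
  x = 3: f ≡ 0 at y ∈ {4, 6}; g ≡ 0 at y ∈ {1, 3}; common: ∅.
  x = 4: f ≡ 0 at y ∈ ∅; g ≡ 0 at y ∈ {1, 2}; common: ∅.
  x = 5: f ≡ 0 at y ∈ {0, 6}; g ≡ 0 at y ∈ {3, 6}; common: {6}.
  x = 6: f ≡ 0 at y ∈ ∅; g ≡ 0 at y ∈ {4}; common: ∅.
Collecting: common zeros = {(5, 6)}, so the count is 1.
Comparison with the Bézout bound: 1 ≤ 4 = deg(f)·deg(g), as expected for curves with no common component (the affine F_7-count falls short of the bound because intersections may lie at infinity, over extension fields, or carry multiplicity).


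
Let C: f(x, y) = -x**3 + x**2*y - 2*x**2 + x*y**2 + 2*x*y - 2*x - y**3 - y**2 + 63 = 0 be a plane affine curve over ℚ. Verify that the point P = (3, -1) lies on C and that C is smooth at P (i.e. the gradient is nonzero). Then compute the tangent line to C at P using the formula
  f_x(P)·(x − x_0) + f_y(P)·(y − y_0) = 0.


Tangent line at P: -48*x + 8*y + 152 = 0.

Step 1: f(3, -1) = 0, so P lies on C.
Step 2: partial derivatives
  f_x(x, y) = -3*x**2 + 2*x*y - 4*x + y**2 + 2*y - 2, f_y(x, y) = x**2 + 2*x*y + 2*x - 3*y**2 - 2*y.
  f_x(P) = -48, f_y(P) = 8 (gradient nonzero, so P is smooth).
Step 3: tangent line at P: -48·(x − 3) + 8·(y − -1) = 0.
Expanding: -48*x + 8*y + 152 = 0.


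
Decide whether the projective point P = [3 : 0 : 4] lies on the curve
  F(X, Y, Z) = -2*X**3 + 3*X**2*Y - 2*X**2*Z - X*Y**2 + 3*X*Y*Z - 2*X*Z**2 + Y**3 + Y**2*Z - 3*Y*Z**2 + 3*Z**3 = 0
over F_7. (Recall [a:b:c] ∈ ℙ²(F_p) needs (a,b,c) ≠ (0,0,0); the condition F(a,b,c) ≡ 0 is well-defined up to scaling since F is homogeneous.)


F(3,0,4) ≡ 5 (mod 7); P is NOT on the curve.

Evaluate F(3, 0, 4) term-by-term (mod 7).
  -2*X**3 ↦ -2·27·1·1 = -54
  3*X**2*Y ↦ 3·9·0·1 = 0
  -2*X**2*Z ↦ -2·9·1·4 = -72
  -X*Y**2 ↦ -1·3·0·1 = 0
  3*X*Y*Z ↦ 3·3·0·4 = 0
  -2*X*Z**2 ↦ -2·3·1·16 = -96
  Y**3 ↦ 1·1·0·1 = 0
  Y**2*Z ↦ 1·1·0·4 = 0
  -3*Y*Z**2 ↦ -3·1·0·16 = 0
  3*Z**3 ↦ 3·1·1·64 = 192
Sum: F(3, 0, 4) = (-54) + (0) + (-72) + (0) + (0) + (-96) + (0) + (0) + (0) + (192) = -30.
Reducing mod 7: -30 ≡ 5 (mod 7).
Since F(a, b, c) ≡ 5 ≠ 0 (mod 7), P does NOT lie on the curve.


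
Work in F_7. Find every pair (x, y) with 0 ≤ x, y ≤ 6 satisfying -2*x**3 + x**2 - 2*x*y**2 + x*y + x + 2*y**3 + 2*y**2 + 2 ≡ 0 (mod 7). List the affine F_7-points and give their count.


Affine F_7-points: {(2, 6), (3, 6), (4, 5), (5, 2), (6, 3), (6, 6)}; count = 6.

For each of the 49 pairs (x, y) ∈ F_7², evaluate f(x, y) mod 7. Record the zeros.
  x = 0: [0↦2, 1↦6, 2↦5, 3↦4, 4↦1, 5↦1, 6↦2]  zeros at y ∈ ∅
  x = 1: [0↦2, 1↦5, 2↦6, 3↦3, 4↦1, 5↦5, 6↦6]  zeros at y ∈ ∅
  x = 2: [0↦6, 1↦1, 2↦4, 3↦6, 4↦5, 5↦6, 6↦0]  zeros at y ∈ {6}
  x = 3: [0↦2, 1↦3, 2↦1, 3↦1, 4↦1, 5↦6, 6↦0]  zeros at y ∈ {6}
  x = 4: [0↦6, 1↦6, 2↦6, 3↦4, 4↦5, 5↦0, 6↦1]  zeros at y ∈ {5}
  x = 5: [0↦6, 1↦5, 2↦0, 3↦3, 4↦5, 5↦4, 6↦5]  zeros at y ∈ {2}
  x = 6: [0↦4, 1↦2, 2↦6, 3↦0, 4↦3, 5↦6, 6↦0]  zeros at y ∈ {3, 6}
Collecting zeros: affine points = {(2, 6), (3, 6), (4, 5), (5, 2), (6, 3), (6, 6)}.
Total count |C(F_7)_aff| = 6.


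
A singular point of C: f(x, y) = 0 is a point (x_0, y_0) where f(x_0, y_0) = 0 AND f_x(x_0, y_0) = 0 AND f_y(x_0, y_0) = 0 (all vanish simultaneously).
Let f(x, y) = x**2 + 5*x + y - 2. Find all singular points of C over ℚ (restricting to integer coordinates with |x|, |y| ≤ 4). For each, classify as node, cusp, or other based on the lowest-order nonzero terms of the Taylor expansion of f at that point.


No singular points in the scanned grid; C is smooth there.

Compute partial derivatives:
  f_x = 2*x + 5.
  f_y = 1.
f_y = 1 is a nonzero constant, so f_y never vanishes: no point (x, y) can satisfy f = f_x = f_y = 0. In particular no (x, y) ∈ {−4, ..., 4}² is singular; the curve is smooth.


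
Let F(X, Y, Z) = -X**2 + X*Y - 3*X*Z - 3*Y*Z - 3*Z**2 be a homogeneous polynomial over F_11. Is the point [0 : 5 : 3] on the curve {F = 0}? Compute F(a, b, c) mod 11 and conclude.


F(0,5,3) ≡ 5 (mod 11); P is NOT on the curve.

Evaluate F(0, 5, 3) term-by-term (mod 11).
  -X**2 ↦ -1·0·1·1 = 0
  X*Y ↦ 1·0·5·1 = 0
  -3*X*Z ↦ -3·0·1·3 = 0
  -3*Y*Z ↦ -3·1·5·3 = -45
  -3*Z**2 ↦ -3·1·1·9 = -27
Sum: F(0, 5, 3) = (0) + (0) + (0) + (-45) + (-27) = -72.
Reducing mod 11: -72 ≡ 5 (mod 11).
Since F(a, b, c) ≡ 5 ≠ 0 (mod 11), P does NOT lie on the curve.


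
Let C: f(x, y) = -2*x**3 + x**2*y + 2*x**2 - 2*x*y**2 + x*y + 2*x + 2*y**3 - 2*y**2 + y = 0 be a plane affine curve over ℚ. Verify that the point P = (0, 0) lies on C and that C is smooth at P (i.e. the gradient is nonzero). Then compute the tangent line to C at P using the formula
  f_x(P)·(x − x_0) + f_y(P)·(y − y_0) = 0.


Tangent line at P: 2*x + y = 0.

Step 1: f(0, 0) = 0, so P lies on C.
Step 2: partial derivatives
  f_x(x, y) = -6*x**2 + 2*x*y + 4*x - 2*y**2 + y + 2, f_y(x, y) = x**2 - 4*x*y + x + 6*y**2 - 4*y + 1.
  f_x(P) = 2, f_y(P) = 1 (gradient nonzero, so P is smooth).
Step 3: tangent line at P: 2·(x − 0) + 1·(y − 0) = 0.
Expanding: 2*x + y = 0.


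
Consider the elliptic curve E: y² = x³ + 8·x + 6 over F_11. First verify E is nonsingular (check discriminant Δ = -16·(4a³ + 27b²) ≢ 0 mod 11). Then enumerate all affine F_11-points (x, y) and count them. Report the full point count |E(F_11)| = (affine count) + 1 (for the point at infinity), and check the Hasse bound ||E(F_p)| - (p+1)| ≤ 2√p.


Affine points = {(1, 2), (1, 9), (4, 5), (4, 6), (7, 3), (7, 8), (9, 2), (9, 9)}; affine count = 8; |E(F_11)| = 9.

Discriminant check: Δ ∝ 4a³ + 27b² = 4·8³ + 27·6² = 4·512 + 27·36 ≡ 6 (mod 11). Nonzero ⇒ E is nonsingular.
For each x ∈ F_11, compute rhs = x³ + 8·x + 6 mod 11, then count y ∈ F_11 with y² ≡ rhs.
  x = 0: rhs = 6, matching y values: none (0 points).
  x = 1: rhs = 4, matching y values: 2, 9 (2 points).
  x = 2: rhs = 8, matching y values: none (0 points).
  x = 3: rhs = 2, matching y values: none (0 points).
  x = 4: rhs = 3, matching y values: 5, 6 (2 points).
  x = 5: rhs = 6, matching y values: none (0 points).
  x = 6: rhs = 6, matching y values: none (0 points).
  x = 7: rhs = 9, matching y values: 3, 8 (2 points).
  x = 8: rhs = 10, matching y values: none (0 points).
  x = 9: rhs = 4, matching y values: 2, 9 (2 points).
  x = 10: rhs = 8, matching y values: none (0 points).
Total affine count: 8.
Full point count |E(F_11)| = 8 + 1 = 9.
Hasse bound: |9 − (11+1)| = |-3| = 3 ≤ 2√11 ≈ 6.6332 ✓.


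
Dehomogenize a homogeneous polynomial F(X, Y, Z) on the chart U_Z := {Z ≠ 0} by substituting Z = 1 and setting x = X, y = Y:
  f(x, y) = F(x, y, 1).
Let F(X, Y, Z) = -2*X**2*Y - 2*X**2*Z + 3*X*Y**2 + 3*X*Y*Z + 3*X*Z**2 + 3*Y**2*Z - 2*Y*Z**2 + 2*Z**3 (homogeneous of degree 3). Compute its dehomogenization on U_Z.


f(x, y) = -2*x**2*y - 2*x**2 + 3*x*y**2 + 3*x*y + 3*x + 3*y**2 - 2*y + 2

On U_Z we set Z = 1. Each monomial c·X^i·Y^j·Z^k in F becomes c·x^i·y^j·1^k = c·x^i·y^j.
Substituting Z = 1: F(X, Y, 1) = -2*x**2*y - 2*x**2 + 3*x*y**2 + 3*x*y + 3*x + 3*y**2 - 2*y + 2.
Note: deg(f) ≤ deg(F) = 3; strict inequality happens when F is divisible by Z (lost terms).


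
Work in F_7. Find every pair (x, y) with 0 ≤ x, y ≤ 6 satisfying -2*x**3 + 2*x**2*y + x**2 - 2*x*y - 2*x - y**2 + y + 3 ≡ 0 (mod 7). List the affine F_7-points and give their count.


Affine F_7-points: {(1, 0), (1, 1), (2, 2), (2, 3), (5, 2), (5, 4), (6, 2), (6, 3)}; count = 8.

For each of the 49 pairs (x, y) ∈ F_7², evaluate f(x, y) mod 7. Record the zeros.
  x = 0: [0↦3, 1↦3, 2↦1, 3↦4, 4↦5, 5↦4, 6↦1]  zeros at y ∈ ∅
  x = 1: [0↦0, 1↦0, 2↦5, 3↦1, 4↦2, 5↦1, 6↦5]  zeros at y ∈ {0, 1}
  x = 2: [0↦1, 1↦5, 2↦0, 3↦0, 4↦5, 5↦1, 6↦2]  zeros at y ∈ {2, 3}
  x = 3: [0↦1, 1↦6, 2↦2, 3↦3, 4↦2, 5↦6, 6↦1]  zeros at y ∈ ∅
  x = 4: [0↦2, 1↦5, 2↦6, 3↦5, 4↦2, 5↦4, 6↦4]  zeros at y ∈ ∅
  x = 5: [0↦6, 1↦4, 2↦0, 3↦1, 4↦0, 5↦4, 6↦6]  zeros at y ∈ {2, 4}
  x = 6: [0↦1, 1↦5, 2↦0, 3↦0, 4↦5, 5↦1, 6↦2]  zeros at y ∈ {2, 3}
Collecting zeros: affine points = {(1, 0), (1, 1), (2, 2), (2, 3), (5, 2), (5, 4), (6, 2), (6, 3)}.
Total count |C(F_7)_aff| = 8.


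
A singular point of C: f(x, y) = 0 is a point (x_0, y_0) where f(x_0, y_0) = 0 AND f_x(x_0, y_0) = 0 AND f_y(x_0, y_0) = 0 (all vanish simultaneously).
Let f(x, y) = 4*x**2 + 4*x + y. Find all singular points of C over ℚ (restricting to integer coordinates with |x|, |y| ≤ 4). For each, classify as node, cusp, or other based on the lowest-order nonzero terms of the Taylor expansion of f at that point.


No singular points in the scanned grid; C is smooth there.

Compute partial derivatives:
  f_x = 8*x + 4.
  f_y = 1.
f_y = 1 is a nonzero constant, so f_y never vanishes: no point (x, y) can satisfy f = f_x = f_y = 0. In particular no (x, y) ∈ {−4, ..., 4}² is singular; the curve is smooth.


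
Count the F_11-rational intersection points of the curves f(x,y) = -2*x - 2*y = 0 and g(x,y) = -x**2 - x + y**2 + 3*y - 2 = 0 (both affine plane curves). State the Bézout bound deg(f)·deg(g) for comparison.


Common zeros: {(5, 6)}; count = 1; Bézout bound = 2.

deg(f) = 1, deg(g) = 2, so Bézout bound = 2.
Scan x ∈ F_11. For each x, list the y ∈ F_11 with f(x, y) ≡ 0 and those with g(x, y) ≡ 0 (mod 11); the common zeros in that column are the intersection.
  x = 0: f ≡ 0 at y ∈ {0}; g ≡ 0 at y ∈ ∅; common: ∅.
  x = 1: f ≡ 0 at y ∈ {10}; g ≡ 0 at y ∈ {1, 7}; common: ∅.
  x = 2: f ≡ 0 at y ∈ {9}; g ≡ 0 at y ∈ ∅; common: ∅.
  x = 3: f ≡ 0 at y ∈ {8}; g ≡ 0 at y ∈ ∅; common: ∅.
  x = 4: f ≡ 0 at y ∈ {7}; g ≡ 0 at y ∈ {0, 8}; common: ∅.
  x = 5: f ≡ 0 at y ∈ {6}; g ≡ 0 at y ∈ {2, 6}; common: {6}.
  x = 6: f ≡ 0 at y ∈ {5}; g ≡ 0 at y ∈ {0, 8}; common: ∅.
  x = 7: f ≡ 0 at y ∈ {4}; g ≡ 0 at y ∈ ∅; common: ∅.
  x = 8: f ≡ 0 at y ∈ {3}; g ≡ 0 at y ∈ ∅; common: ∅.
  x = 9: f ≡ 0 at y ∈ {2}; g ≡ 0 at y ∈ {1, 7}; common: ∅.
  x = 10: f ≡ 0 at y ∈ {1}; g ≡ 0 at y ∈ ∅; common: ∅.
Collecting: common zeros = {(5, 6)}, so the count is 1.
Comparison with the Bézout bound: 1 ≤ 2 = deg(f)·deg(g), as expected for curves with no common component (the affine F_11-count falls short of the bound because intersections may lie at infinity, over extension fields, or carry multiplicity).


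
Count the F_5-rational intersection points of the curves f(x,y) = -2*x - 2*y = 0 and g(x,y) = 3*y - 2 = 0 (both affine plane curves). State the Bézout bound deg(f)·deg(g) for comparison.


Common zeros: {(1, 4)}; count = 1; Bézout bound = 1.

deg(f) = 1, deg(g) = 1, so Bézout bound = 1.
Scan x ∈ F_5. For each x, list the y ∈ F_5 with f(x, y) ≡ 0 and those with g(x, y) ≡ 0 (mod 5); the common zeros in that column are the intersection.
  x = 0: f ≡ 0 at y ∈ {0}; g ≡ 0 at y ∈ {4}; common: ∅.
  x = 1: f ≡ 0 at y ∈ {4}; g ≡ 0 at y ∈ {4}; common: {4}.
  x = 2: f ≡ 0 at y ∈ {3}; g ≡ 0 at y ∈ {4}; common: ∅.
  x = 3: f ≡ 0 at y ∈ {2}; g ≡ 0 at y ∈ {4}; common: ∅.
  x = 4: f ≡ 0 at y ∈ {1}; g ≡ 0 at y ∈ {4}; common: ∅.
Collecting: common zeros = {(1, 4)}, so the count is 1.
Comparison with the Bézout bound: 1 ≤ 1 = deg(f)·deg(g), as expected for curves with no common component (the bound is attained).


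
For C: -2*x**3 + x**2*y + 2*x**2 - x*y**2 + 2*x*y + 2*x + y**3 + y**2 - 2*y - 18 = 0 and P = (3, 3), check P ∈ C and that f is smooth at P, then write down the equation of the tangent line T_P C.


Tangent line at P: -25*x + 28*y - 9 = 0.

Step 1: f(3, 3) = 0, so P lies on C.
Step 2: partial derivatives
  f_x(x, y) = -6*x**2 + 2*x*y + 4*x - y**2 + 2*y + 2, f_y(x, y) = x**2 - 2*x*y + 2*x + 3*y**2 + 2*y - 2.
  f_x(P) = -25, f_y(P) = 28 (gradient nonzero, so P is smooth).
Step 3: tangent line at P: -25·(x − 3) + 28·(y − 3) = 0.
Expanding: -25*x + 28*y - 9 = 0.


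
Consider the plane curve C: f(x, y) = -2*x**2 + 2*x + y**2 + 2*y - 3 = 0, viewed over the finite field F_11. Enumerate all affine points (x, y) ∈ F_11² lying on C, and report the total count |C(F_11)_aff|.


Affine F_11-points: {(0, 1), (0, 8), (1, 1), (1, 8), (3, 3), (3, 6), (5, 10), (6, 2), (6, 7), (7, 10), (9, 3), (9, 6)}; count = 12.

For each of the 121 pairs (x, y) ∈ F_11², evaluate f(x, y) mod 11. Record the zeros.
  x = 0: [0↦8, 1↦0, 2↦5, 3↦1, 4↦10, 5↦10, 6↦1, 7↦5, 8↦0, 9↦8, 10↦7]  zeros at y ∈ {1, 8}
  x = 1: [0↦8, 1↦0, 2↦5, 3↦1, 4↦10, 5↦10, 6↦1, 7↦5, 8↦0, 9↦8, 10↦7]  zeros at y ∈ {1, 8}
  x = 2: [0↦4, 1↦7, 2↦1, 3↦8, 4↦6, 5↦6, 6↦8, 7↦1, 8↦7, 9↦4, 10↦3]  zeros at y ∈ ∅
  x = 3: [0↦7, 1↦10, 2↦4, 3↦0, 4↦9, 5↦9, 6↦0, 7↦4, 8↦10, 9↦7, 10↦6]  zeros at y ∈ {3, 6}
  x = 4: [0↦6, 1↦9, 2↦3, 3↦10, 4↦8, 5↦8, 6↦10, 7↦3, 8↦9, 9↦6, 10↦5]  zeros at y ∈ ∅
  x = 5: [0↦1, 1↦4, 2↦9, 3↦5, 4↦3, 5↦3, 6↦5, 7↦9, 8↦4, 9↦1, 10↦0]  zeros at y ∈ {10}
  x = 6: [0↦3, 1↦6, 2↦0, 3↦7, 4↦5, 5↦5, 6↦7, 7↦0, 8↦6, 9↦3, 10↦2]  zeros at y ∈ {2, 7}
  x = 7: [0↦1, 1↦4, 2↦9, 3↦5, 4↦3, 5↦3, 6↦5, 7↦9, 8↦4, 9↦1, 10↦0]  zeros at y ∈ {10}
  x = 8: [0↦6, 1↦9, 2↦3, 3↦10, 4↦8, 5↦8, 6↦10, 7↦3, 8↦9, 9↦6, 10↦5]  zeros at y ∈ ∅
  x = 9: [0↦7, 1↦10, 2↦4, 3↦0, 4↦9, 5↦9, 6↦0, 7↦4, 8↦10, 9↦7, 10↦6]  zeros at y ∈ {3, 6}
  x = 10: [0↦4, 1↦7, 2↦1, 3↦8, 4↦6, 5↦6, 6↦8, 7↦1, 8↦7, 9↦4, 10↦3]  zeros at y ∈ ∅
Collecting zeros: affine points = {(0, 1), (0, 8), (1, 1), (1, 8), (3, 3), (3, 6), (5, 10), (6, 2), (6, 7), (7, 10), (9, 3), (9, 6)}.
Total count |C(F_11)_aff| = 12.


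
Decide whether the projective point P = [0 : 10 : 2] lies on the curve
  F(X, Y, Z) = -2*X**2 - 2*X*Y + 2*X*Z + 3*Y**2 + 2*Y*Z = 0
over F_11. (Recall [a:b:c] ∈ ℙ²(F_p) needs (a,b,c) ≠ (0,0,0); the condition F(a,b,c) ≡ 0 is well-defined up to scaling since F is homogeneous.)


F(0,10,2) ≡ 10 (mod 11); P is NOT on the curve.

Evaluate F(0, 10, 2) term-by-term (mod 11).
  -2*X**2 ↦ -2·0·1·1 = 0
  -2*X*Y ↦ -2·0·10·1 = 0
  2*X*Z ↦ 2·0·1·2 = 0
  3*Y**2 ↦ 3·1·100·1 = 300
  2*Y*Z ↦ 2·1·10·2 = 40
Sum: F(0, 10, 2) = (0) + (0) + (0) + (300) + (40) = 340.
Reducing mod 11: 340 ≡ 10 (mod 11).
Since F(a, b, c) ≡ 10 ≠ 0 (mod 11), P does NOT lie on the curve.


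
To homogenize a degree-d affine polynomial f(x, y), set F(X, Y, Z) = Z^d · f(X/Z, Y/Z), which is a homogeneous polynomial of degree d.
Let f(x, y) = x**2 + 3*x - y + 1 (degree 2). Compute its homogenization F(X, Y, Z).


F(X, Y, Z) = X**2 + 3*X*Z - Y*Z + Z**2

deg(f) = 2.
Substitute x = X/Z, y = Y/Z into f, then multiply by Z^2.
  monomial 1·x^2·y^0 ↦ 1·X^2·Y^0·Z^0.
  monomial 3·x^1·y^0 ↦ 3·X^1·Y^0·Z^1.
  monomial -1·x^0·y^1 ↦ -1·X^0·Y^1·Z^1.
  monomial 1·x^0·y^0 ↦ 1·X^0·Y^0·Z^2.
Collecting: F(X, Y, Z) = X**2 + 3*X*Z - Y*Z + Z**2.


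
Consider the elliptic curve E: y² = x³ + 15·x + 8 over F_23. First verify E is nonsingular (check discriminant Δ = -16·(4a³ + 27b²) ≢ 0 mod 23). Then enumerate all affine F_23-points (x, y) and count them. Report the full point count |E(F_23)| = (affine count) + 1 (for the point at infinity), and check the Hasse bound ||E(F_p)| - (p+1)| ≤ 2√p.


Affine points = {(0, 10), (0, 13), (1, 1), (1, 22), (2, 0), (5, 1), (5, 22), (10, 10), (10, 13), (11, 3), (11, 20), (13, 10), (13, 13), (14, 8), (14, 15), (17, 1), (17, 22), (21, 4), (21, 19)}; affine count = 19; |E(F_23)| = 20.

Discriminant check: Δ ∝ 4a³ + 27b² = 4·15³ + 27·8² = 4·3375 + 27·64 ≡ 2 (mod 23). Nonzero ⇒ E is nonsingular.
For each x ∈ F_23, compute rhs = x³ + 15·x + 8 mod 23, then count y ∈ F_23 with y² ≡ rhs.
  x = 0: rhs = 8, matching y values: 10, 13 (2 points).
  x = 1: rhs = 1, matching y values: 1, 22 (2 points).
  x = 2: rhs = 0, matching y values: 0 (1 points).
  x = 3: rhs = 11, matching y values: none (0 points).
  x = 4: rhs = 17, matching y values: none (0 points).
  x = 5: rhs = 1, matching y values: 1, 22 (2 points).
  x = 6: rhs = 15, matching y values: none (0 points).
  x = 7: rhs = 19, matching y values: none (0 points).
  x = 8: rhs = 19, matching y values: none (0 points).
  x = 9: rhs = 21, matching y values: none (0 points).
  x = 10: rhs = 8, matching y values: 10, 13 (2 points).
  x = 11: rhs = 9, matching y values: 3, 20 (2 points).
  x = 12: rhs = 7, matching y values: none (0 points).
  x = 13: rhs = 8, matching y values: 10, 13 (2 points).
  x = 14: rhs = 18, matching y values: 8, 15 (2 points).
  x = 15: rhs = 20, matching y values: none (0 points).
  x = 16: rhs = 20, matching y values: none (0 points).
  x = 17: rhs = 1, matching y values: 1, 22 (2 points).
  x = 18: rhs = 15, matching y values: none (0 points).
  x = 19: rhs = 22, matching y values: none (0 points).
  x = 20: rhs = 5, matching y values: none (0 points).
  x = 21: rhs = 16, matching y values: 4, 19 (2 points).
  x = 22: rhs = 15, matching y values: none (0 points).
Total affine count: 19.
Full point count |E(F_23)| = 19 + 1 = 20.
Hasse bound: |20 − (23+1)| = |-4| = 4 ≤ 2√23 ≈ 9.5917 ✓.


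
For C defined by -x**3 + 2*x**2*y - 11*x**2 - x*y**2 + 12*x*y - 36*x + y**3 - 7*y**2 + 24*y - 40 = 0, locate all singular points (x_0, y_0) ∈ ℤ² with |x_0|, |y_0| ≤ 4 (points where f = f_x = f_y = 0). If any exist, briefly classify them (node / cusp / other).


Singular points: {(-2, 2)}; classification: node.

Compute partial derivatives:
  f_x = -3*x**2 + 4*x*y - 22*x - y**2 + 12*y - 36.
  f_y = 2*x**2 - 2*x*y + 12*x + 3*y**2 - 14*y + 24.
Scan x_0 ∈ {−4, ..., 4}. For each x_0, f_y(x_0, y) is a polynomial in y; find its integer roots y ∈ {−4, ..., 4}, then test f_x and f at those candidates.
  x = -4: f_y(-4, y) = 3*y**2 - 6*y + 8; no integer root y with |y| ≤ 4.
  x = -3: f_y(-3, y) = 3*y**2 - 8*y + 6; no integer root y with |y| ≤ 4.
  x = -2: f_y(-2, y) = 3*y**2 - 10*y + 8; vanishes at y ∈ {2}. (-2, 2): f_x = 0, f = 0 — SINGULAR.
  x = -1: f_y(-1, y) = 3*y**2 - 12*y + 14; no integer root y with |y| ≤ 4.
  x = 0: f_y(0, y) = 3*y**2 - 14*y + 24; no integer root y with |y| ≤ 4.
  x = 1: f_y(1, y) = 3*y**2 - 16*y + 38; no integer root y with |y| ≤ 4.
  x = 2: f_y(2, y) = 3*y**2 - 18*y + 56; no integer root y with |y| ≤ 4.
  x = 3: f_y(3, y) = 3*y**2 - 20*y + 78; no integer root y with |y| ≤ 4.
  x = 4: f_y(4, y) = 3*y**2 - 22*y + 104; no integer root y with |y| ≤ 4.
Only singular point on the grid: (-2, 2).
Classify: substitute x = -2 + u, y = 2 + v and expand: f = -u**3 + 2*u**2*v - u**2 - u*v**2 + v**3 + v**2.
No constant or linear terms (consistent with a singular point). Quadratic part: -u**2 + v**2. Cubic part: -u**3 + 2*u**2*v - u*v**2 + v**3.
The quadratic part v**2 - u**2 = (v − u)(v + u) splits into two distinct linear factors, so there are two distinct tangent lines y − 2 = ±(x − -2) — this is a node (ordinary double point).
Classification: node.


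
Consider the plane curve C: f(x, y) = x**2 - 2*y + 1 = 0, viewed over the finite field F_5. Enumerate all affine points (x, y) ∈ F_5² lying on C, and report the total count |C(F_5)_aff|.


Affine F_5-points: {(0, 3), (1, 1), (2, 0), (3, 0), (4, 1)}; count = 5.

For each of the 25 pairs (x, y) ∈ F_5², evaluate f(x, y) mod 5. Record the zeros.
  x = 0: [0↦1, 1↦4, 2↦2, 3↦0, 4↦3]  zeros at y ∈ {3}
  x = 1: [0↦2, 1↦0, 2↦3, 3↦1, 4↦4]  zeros at y ∈ {1}
  x = 2: [0↦0, 1↦3, 2↦1, 3↦4, 4↦2]  zeros at y ∈ {0}
  x = 3: [0↦0, 1↦3, 2↦1, 3↦4, 4↦2]  zeros at y ∈ {0}
  x = 4: [0↦2, 1↦0, 2↦3, 3↦1, 4↦4]  zeros at y ∈ {1}
Collecting zeros: affine points = {(0, 3), (1, 1), (2, 0), (3, 0), (4, 1)}.
Total count |C(F_5)_aff| = 5.


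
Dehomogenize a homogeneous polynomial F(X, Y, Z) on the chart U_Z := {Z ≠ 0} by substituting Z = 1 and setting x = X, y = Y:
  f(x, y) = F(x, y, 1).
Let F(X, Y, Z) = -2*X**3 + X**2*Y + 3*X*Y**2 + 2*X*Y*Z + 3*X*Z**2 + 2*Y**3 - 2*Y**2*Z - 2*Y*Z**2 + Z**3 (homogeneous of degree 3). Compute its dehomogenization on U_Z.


f(x, y) = -2*x**3 + x**2*y + 3*x*y**2 + 2*x*y + 3*x + 2*y**3 - 2*y**2 - 2*y + 1

On U_Z we set Z = 1. Each monomial c·X^i·Y^j·Z^k in F becomes c·x^i·y^j·1^k = c·x^i·y^j.
Substituting Z = 1: F(X, Y, 1) = -2*x**3 + x**2*y + 3*x*y**2 + 2*x*y + 3*x + 2*y**3 - 2*y**2 - 2*y + 1.
Note: deg(f) ≤ deg(F) = 3; strict inequality happens when F is divisible by Z (lost terms).


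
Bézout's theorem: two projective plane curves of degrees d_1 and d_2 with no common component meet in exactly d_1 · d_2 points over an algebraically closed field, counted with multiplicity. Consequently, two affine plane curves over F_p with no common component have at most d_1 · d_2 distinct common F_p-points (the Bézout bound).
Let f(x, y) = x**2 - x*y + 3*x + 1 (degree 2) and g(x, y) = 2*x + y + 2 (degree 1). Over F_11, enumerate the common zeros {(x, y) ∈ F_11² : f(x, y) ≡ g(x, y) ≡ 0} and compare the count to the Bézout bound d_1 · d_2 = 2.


Common zeros: ∅; count = 0; Bézout bound = 2.

deg(f) = 2, deg(g) = 1, so Bézout bound = 2.
Scan x ∈ F_11. For each x, list the y ∈ F_11 with f(x, y) ≡ 0 and those with g(x, y) ≡ 0 (mod 11); the common zeros in that column are the intersection.
  x = 0: f ≡ 0 at y ∈ ∅; g ≡ 0 at y ∈ {9}; common: ∅.
  x = 1: f ≡ 0 at y ∈ {5}; g ≡ 0 at y ∈ {7}; common: ∅.
  x = 2: f ≡ 0 at y ∈ {0}; g ≡ 0 at y ∈ {5}; common: ∅.
  x = 3: f ≡ 0 at y ∈ {10}; g ≡ 0 at y ∈ {3}; common: ∅.
  x = 4: f ≡ 0 at y ∈ {10}; g ≡ 0 at y ∈ {1}; common: ∅.
  x = 5: f ≡ 0 at y ∈ {6}; g ≡ 0 at y ∈ {10}; common: ∅.
  x = 6: f ≡ 0 at y ∈ {0}; g ≡ 0 at y ∈ {8}; common: ∅.
  x = 7: f ≡ 0 at y ∈ {7}; g ≡ 0 at y ∈ {6}; common: ∅.
  x = 8: f ≡ 0 at y ∈ {7}; g ≡ 0 at y ∈ {4}; common: ∅.
  x = 9: f ≡ 0 at y ∈ {6}; g ≡ 0 at y ∈ {2}; common: ∅.
  x = 10: f ≡ 0 at y ∈ {1}; g ≡ 0 at y ∈ {0}; common: ∅.
Collecting: common zeros = ∅, so the count is 0.
Comparison with the Bézout bound: 0 ≤ 2 = deg(f)·deg(g), as expected for curves with no common component (the affine F_11-count falls short of the bound because intersections may lie at infinity, over extension fields, or carry multiplicity).


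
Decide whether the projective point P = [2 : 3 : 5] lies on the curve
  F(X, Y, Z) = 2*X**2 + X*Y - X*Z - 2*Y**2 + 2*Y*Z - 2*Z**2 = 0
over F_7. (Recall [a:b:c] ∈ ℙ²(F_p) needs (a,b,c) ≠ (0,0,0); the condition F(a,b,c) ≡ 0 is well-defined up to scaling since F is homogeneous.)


F(2,3,5) ≡ 1 (mod 7); P is NOT on the curve.

Evaluate F(2, 3, 5) term-by-term (mod 7).
  2*X**2 ↦ 2·4·1·1 = 8
  X*Y ↦ 1·2·3·1 = 6
  -X*Z ↦ -1·2·1·5 = -10
  -2*Y**2 ↦ -2·1·9·1 = -18
  2*Y*Z ↦ 2·1·3·5 = 30
  -2*Z**2 ↦ -2·1·1·25 = -50
Sum: F(2, 3, 5) = (8) + (6) + (-10) + (-18) + (30) + (-50) = -34.
Reducing mod 7: -34 ≡ 1 (mod 7).
Since F(a, b, c) ≡ 1 ≠ 0 (mod 7), P does NOT lie on the curve.


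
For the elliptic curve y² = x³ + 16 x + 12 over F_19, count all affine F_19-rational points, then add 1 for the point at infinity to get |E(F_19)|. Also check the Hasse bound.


Affine points = {(3, 7), (3, 12), (4, 8), (4, 11), (6, 1), (6, 18), (7, 7), (7, 12), (8, 5), (8, 14), (9, 7), (9, 12), (13, 2), (13, 17), (14, 4), (14, 15), (15, 6), (15, 13)}; affine count = 18; |E(F_19)| = 19.

Discriminant check: Δ ∝ 4a³ + 27b² = 4·16³ + 27·12² = 4·4096 + 27·144 ≡ 18 (mod 19). Nonzero ⇒ E is nonsingular.
For each x ∈ F_19, compute rhs = x³ + 16·x + 12 mod 19, then count y ∈ F_19 with y² ≡ rhs.
  x = 0: rhs = 12, matching y values: none (0 points).
  x = 1: rhs = 10, matching y values: none (0 points).
  x = 2: rhs = 14, matching y values: none (0 points).
  x = 3: rhs = 11, matching y values: 7, 12 (2 points).
  x = 4: rhs = 7, matching y values: 8, 11 (2 points).
  x = 5: rhs = 8, matching y values: none (0 points).
  x = 6: rhs = 1, matching y values: 1, 18 (2 points).
  x = 7: rhs = 11, matching y values: 7, 12 (2 points).
  x = 8: rhs = 6, matching y values: 5, 14 (2 points).
  x = 9: rhs = 11, matching y values: 7, 12 (2 points).
  x = 10: rhs = 13, matching y values: none (0 points).
  x = 11: rhs = 18, matching y values: none (0 points).
  x = 12: rhs = 13, matching y values: none (0 points).
  x = 13: rhs = 4, matching y values: 2, 17 (2 points).
  x = 14: rhs = 16, matching y values: 4, 15 (2 points).
  x = 15: rhs = 17, matching y values: 6, 13 (2 points).
  x = 16: rhs = 13, matching y values: none (0 points).
  x = 17: rhs = 10, matching y values: none (0 points).
  x = 18: rhs = 14, matching y values: none (0 points).
Total affine count: 18.
Full point count |E(F_19)| = 18 + 1 = 19.
Hasse bound: |19 − (19+1)| = |-1| = 1 ≤ 2√19 ≈ 8.7178 ✓.


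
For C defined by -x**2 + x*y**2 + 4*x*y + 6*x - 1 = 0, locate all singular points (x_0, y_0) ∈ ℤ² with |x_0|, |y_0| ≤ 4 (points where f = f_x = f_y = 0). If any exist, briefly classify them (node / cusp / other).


Singular points: {(1, -2)}; classification: node.

Compute partial derivatives:
  f_x = -2*x + y**2 + 4*y + 6.
  f_y = 2*x*y + 4*x.
Scan x_0 ∈ {−4, ..., 4}. For each x_0, f_y(x_0, y) is a polynomial in y; find its integer roots y ∈ {−4, ..., 4}, then test f_x and f at those candidates.
  x = -4: f_y(-4, y) = -8*y - 16; vanishes at y ∈ {-2}. (-4, -2): f_x = 10 ≠ 0.
  x = -3: f_y(-3, y) = -6*y - 12; vanishes at y ∈ {-2}. (-3, -2): f_x = 8 ≠ 0.
  x = -2: f_y(-2, y) = -4*y - 8; vanishes at y ∈ {-2}. (-2, -2): f_x = 6 ≠ 0.
  x = -1: f_y(-1, y) = -2*y - 4; vanishes at y ∈ {-2}. (-1, -2): f_x = 4 ≠ 0.
  x = 0: f_y(0, y) = 0; vanishes at y ∈ {-4, -3, -2, -1, 0, 1, 2, 3, 4}. (0, -4): f_x = 6 ≠ 0; (0, -3): f_x = 3 ≠ 0; (0, -2): f_x = 2 ≠ 0; (0, -1): f_x = 3 ≠ 0; (0, 0): f_x = 6 ≠ 0; (0, 1): f_x = 11 ≠ 0; (0, 2): f_x = 18 ≠ 0; (0, 3): f_x = 27 ≠ 0; (0, 4): f_x = 38 ≠ 0.
  x = 1: f_y(1, y) = 2*y + 4; vanishes at y ∈ {-2}. (1, -2): f_x = 0, f = 0 — SINGULAR.
  x = 2: f_y(2, y) = 4*y + 8; vanishes at y ∈ {-2}. (2, -2): f_x = -2 ≠ 0.
  x = 3: f_y(3, y) = 6*y + 12; vanishes at y ∈ {-2}. (3, -2): f_x = -4 ≠ 0.
  x = 4: f_y(4, y) = 8*y + 16; vanishes at y ∈ {-2}. (4, -2): f_x = -6 ≠ 0.
Only singular point on the grid: (1, -2).
Classify: substitute x = 1 + u, y = -2 + v and expand: f = -u**2 + u*v**2 + v**2.
No constant or linear terms (consistent with a singular point). Quadratic part: -u**2 + v**2. Cubic part: u*v**2.
The quadratic part v**2 - u**2 = (v − u)(v + u) splits into two distinct linear factors, so there are two distinct tangent lines y − -2 = ±(x − 1) — this is a node (ordinary double point).
Classification: node.


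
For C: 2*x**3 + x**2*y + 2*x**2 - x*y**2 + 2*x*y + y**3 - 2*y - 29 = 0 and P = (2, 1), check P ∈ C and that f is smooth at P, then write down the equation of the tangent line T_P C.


Tangent line at P: 37*x + 5*y - 79 = 0.

Step 1: f(2, 1) = 0, so P lies on C.
Step 2: partial derivatives
  f_x(x, y) = 6*x**2 + 2*x*y + 4*x - y**2 + 2*y, f_y(x, y) = x**2 - 2*x*y + 2*x + 3*y**2 - 2.
  f_x(P) = 37, f_y(P) = 5 (gradient nonzero, so P is smooth).
Step 3: tangent line at P: 37·(x − 2) + 5·(y − 1) = 0.
Expanding: 37*x + 5*y - 79 = 0.


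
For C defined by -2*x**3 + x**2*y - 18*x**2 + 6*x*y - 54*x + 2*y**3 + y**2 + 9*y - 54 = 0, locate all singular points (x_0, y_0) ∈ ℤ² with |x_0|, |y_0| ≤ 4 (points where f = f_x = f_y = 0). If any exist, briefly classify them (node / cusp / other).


Singular points: {(-3, 0)}; classification: cusp.

Compute partial derivatives:
  f_x = -6*x**2 + 2*x*y - 36*x + 6*y - 54.
  f_y = x**2 + 6*x + 6*y**2 + 2*y + 9.
Scan x_0 ∈ {−4, ..., 4}. For each x_0, f_y(x_0, y) is a polynomial in y; find its integer roots y ∈ {−4, ..., 4}, then test f_x and f at those candidates.
  x = -4: f_y(-4, y) = 6*y**2 + 2*y + 1; no integer root y with |y| ≤ 4.
  x = -3: f_y(-3, y) = 6*y**2 + 2*y; vanishes at y ∈ {0}. (-3, 0): f_x = 0, f = 0 — SINGULAR.
  x = -2: f_y(-2, y) = 6*y**2 + 2*y + 1; no integer root y with |y| ≤ 4.
  x = -1: f_y(-1, y) = 6*y**2 + 2*y + 4; no integer root y with |y| ≤ 4.
  x = 0: f_y(0, y) = 6*y**2 + 2*y + 9; no integer root y with |y| ≤ 4.
  x = 1: f_y(1, y) = 6*y**2 + 2*y + 16; no integer root y with |y| ≤ 4.
  x = 2: f_y(2, y) = 6*y**2 + 2*y + 25; no integer root y with |y| ≤ 4.
  x = 3: f_y(3, y) = 6*y**2 + 2*y + 36; no integer root y with |y| ≤ 4.
  x = 4: f_y(4, y) = 6*y**2 + 2*y + 49; no integer root y with |y| ≤ 4.
Only singular point on the grid: (-3, 0).
Classify: substitute x = -3 + u, y = 0 + v and expand: f = -2*u**3 + u**2*v + 2*v**3 + v**2.
No constant or linear terms (consistent with a singular point). Quadratic part: v**2. Cubic part: -2*u**3 + u**2*v + 2*v**3.
The quadratic part v**2 is a perfect square, so there is a single (double) tangent line v = 0, i.e. y = 0. Restricting the cubic part to that line (v = 0) leaves -2*u**3 ≠ 0, so f is not divisible by v and the branch is v² ≈ 2*u**3 to lowest order — this is a cusp.
Classification: cusp.


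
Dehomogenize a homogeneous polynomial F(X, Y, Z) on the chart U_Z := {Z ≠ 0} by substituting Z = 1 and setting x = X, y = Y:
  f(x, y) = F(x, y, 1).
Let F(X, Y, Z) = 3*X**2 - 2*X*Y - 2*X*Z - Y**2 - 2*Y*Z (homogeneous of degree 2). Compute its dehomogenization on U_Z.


f(x, y) = 3*x**2 - 2*x*y - 2*x - y**2 - 2*y

On U_Z we set Z = 1. Each monomial c·X^i·Y^j·Z^k in F becomes c·x^i·y^j·1^k = c·x^i·y^j.
Substituting Z = 1: F(X, Y, 1) = 3*x**2 - 2*x*y - 2*x - y**2 - 2*y.
Note: deg(f) ≤ deg(F) = 2; strict inequality happens when F is divisible by Z (lost terms).


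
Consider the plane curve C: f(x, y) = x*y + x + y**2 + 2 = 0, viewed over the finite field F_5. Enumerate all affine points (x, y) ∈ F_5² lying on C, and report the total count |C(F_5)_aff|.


Affine F_5-points: {(1, 1), (1, 3), (3, 0), (3, 2)}; count = 4.

For each of the 25 pairs (x, y) ∈ F_5², evaluate f(x, y) mod 5. Record the zeros.
  x = 0: [0↦2, 1↦3, 2↦1, 3↦1, 4↦3]  zeros at y ∈ ∅
  x = 1: [0↦3, 1↦0, 2↦4, 3↦0, 4↦3]  zeros at y ∈ {1, 3}
  x = 2: [0↦4, 1↦2, 2↦2, 3↦4, 4↦3]  zeros at y ∈ ∅
  x = 3: [0↦0, 1↦4, 2↦0, 3↦3, 4↦3]  zeros at y ∈ {0, 2}
  x = 4: [0↦1, 1↦1, 2↦3, 3↦2, 4↦3]  zeros at y ∈ ∅
Collecting zeros: affine points = {(1, 1), (1, 3), (3, 0), (3, 2)}.
Total count |C(F_5)_aff| = 4.


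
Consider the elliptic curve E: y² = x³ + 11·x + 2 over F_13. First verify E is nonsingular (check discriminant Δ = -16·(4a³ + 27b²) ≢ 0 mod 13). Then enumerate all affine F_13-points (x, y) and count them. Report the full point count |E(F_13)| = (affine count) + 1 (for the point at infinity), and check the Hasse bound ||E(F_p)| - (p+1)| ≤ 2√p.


Affine points = {(1, 1), (1, 12), (3, 6), (3, 7), (5, 0), (8, 2), (8, 11), (12, 4), (12, 9)}; affine count = 9; |E(F_13)| = 10.

Discriminant check: Δ ∝ 4a³ + 27b² = 4·11³ + 27·2² = 4·1331 + 27·4 ≡ 11 (mod 13). Nonzero ⇒ E is nonsingular.
For each x ∈ F_13, compute rhs = x³ + 11·x + 2 mod 13, then count y ∈ F_13 with y² ≡ rhs.
  x = 0: rhs = 2, matching y values: none (0 points).
  x = 1: rhs = 1, matching y values: 1, 12 (2 points).
  x = 2: rhs = 6, matching y values: none (0 points).
  x = 3: rhs = 10, matching y values: 6, 7 (2 points).
  x = 4: rhs = 6, matching y values: none (0 points).
  x = 5: rhs = 0, matching y values: 0 (1 points).
  x = 6: rhs = 11, matching y values: none (0 points).
  x = 7: rhs = 6, matching y values: none (0 points).
  x = 8: rhs = 4, matching y values: 2, 11 (2 points).
  x = 9: rhs = 11, matching y values: none (0 points).
  x = 10: rhs = 7, matching y values: none (0 points).
  x = 11: rhs = 11, matching y values: none (0 points).
  x = 12: rhs = 3, matching y values: 4, 9 (2 points).
Total affine count: 9.
Full point count |E(F_13)| = 9 + 1 = 10.
Hasse bound: |10 − (13+1)| = |-4| = 4 ≤ 2√13 ≈ 7.2111 ✓.


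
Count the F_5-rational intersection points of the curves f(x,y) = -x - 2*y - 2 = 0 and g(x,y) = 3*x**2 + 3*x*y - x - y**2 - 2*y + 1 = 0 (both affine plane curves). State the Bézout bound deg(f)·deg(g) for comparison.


Common zeros: {(3, 0)}; count = 1; Bézout bound = 2.

deg(f) = 1, deg(g) = 2, so Bézout bound = 2.
Scan x ∈ F_5. For each x, list the y ∈ F_5 with f(x, y) ≡ 0 and those with g(x, y) ≡ 0 (mod 5); the common zeros in that column are the intersection.
  x = 0: f ≡ 0 at y ∈ {4}; g ≡ 0 at y ∈ ∅; common: ∅.
  x = 1: f ≡ 0 at y ∈ {1}; g ≡ 0 at y ∈ ∅; common: ∅.
  x = 2: f ≡ 0 at y ∈ {3}; g ≡ 0 at y ∈ {2}; common: ∅.
  x = 3: f ≡ 0 at y ∈ {0}; g ≡ 0 at y ∈ {0, 2}; common: {0}.
  x = 4: f ≡ 0 at y ∈ {2}; g ≡ 0 at y ∈ {0}; common: ∅.
Collecting: common zeros = {(3, 0)}, so the count is 1.
Comparison with the Bézout bound: 1 ≤ 2 = deg(f)·deg(g), as expected for curves with no common component (the affine F_5-count falls short of the bound because intersections may lie at infinity, over extension fields, or carry multiplicity).


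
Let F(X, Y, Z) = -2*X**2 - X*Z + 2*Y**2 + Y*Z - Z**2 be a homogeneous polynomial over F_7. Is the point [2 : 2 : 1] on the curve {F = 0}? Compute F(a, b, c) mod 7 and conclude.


F(2,2,1) ≡ 6 (mod 7); P is NOT on the curve.

Evaluate F(2, 2, 1) term-by-term (mod 7).
  -2*X**2 ↦ -2·4·1·1 = -8
  -X*Z ↦ -1·2·1·1 = -2
  2*Y**2 ↦ 2·1·4·1 = 8
  Y*Z ↦ 1·1·2·1 = 2
  -Z**2 ↦ -1·1·1·1 = -1
Sum: F(2, 2, 1) = (-8) + (-2) + (8) + (2) + (-1) = -1.
Reducing mod 7: -1 ≡ 6 (mod 7).
Since F(a, b, c) ≡ 6 ≠ 0 (mod 7), P does NOT lie on the curve.


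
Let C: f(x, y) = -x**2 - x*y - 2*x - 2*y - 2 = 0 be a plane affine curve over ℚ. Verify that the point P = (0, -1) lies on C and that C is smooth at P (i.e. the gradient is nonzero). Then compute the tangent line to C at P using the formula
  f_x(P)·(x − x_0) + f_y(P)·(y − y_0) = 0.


Tangent line at P: -x - 2*y - 2 = 0.

Step 1: f(0, -1) = 0, so P lies on C.
Step 2: partial derivatives
  f_x(x, y) = -2*x - y - 2, f_y(x, y) = -x - 2.
  f_x(P) = -1, f_y(P) = -2 (gradient nonzero, so P is smooth).
Step 3: tangent line at P: -1·(x − 0) + -2·(y − -1) = 0.
Expanding: -x - 2*y - 2 = 0.


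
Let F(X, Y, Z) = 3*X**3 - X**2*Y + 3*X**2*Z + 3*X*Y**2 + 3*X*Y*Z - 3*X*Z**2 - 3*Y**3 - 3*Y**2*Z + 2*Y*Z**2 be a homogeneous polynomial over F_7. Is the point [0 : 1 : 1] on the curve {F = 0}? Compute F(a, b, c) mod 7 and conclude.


F(0,1,1) ≡ 3 (mod 7); P is NOT on the curve.

Evaluate F(0, 1, 1) term-by-term (mod 7).
  3*X**3 ↦ 3·0·1·1 = 0
  -X**2*Y ↦ -1·0·1·1 = 0
  3*X**2*Z ↦ 3·0·1·1 = 0
  3*X*Y**2 ↦ 3·0·1·1 = 0
  3*X*Y*Z ↦ 3·0·1·1 = 0
  -3*X*Z**2 ↦ -3·0·1·1 = 0
  -3*Y**3 ↦ -3·1·1·1 = -3
  -3*Y**2*Z ↦ -3·1·1·1 = -3
  2*Y*Z**2 ↦ 2·1·1·1 = 2
Sum: F(0, 1, 1) = (0) + (0) + (0) + (0) + (0) + (0) + (-3) + (-3) + (2) = -4.
Reducing mod 7: -4 ≡ 3 (mod 7).
Since F(a, b, c) ≡ 3 ≠ 0 (mod 7), P does NOT lie on the curve.
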